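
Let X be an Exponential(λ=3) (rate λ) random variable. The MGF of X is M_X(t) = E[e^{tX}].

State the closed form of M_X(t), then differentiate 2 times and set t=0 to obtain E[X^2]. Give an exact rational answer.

M_X(t) = 3/(3 - t)
dM/dt = 3/(t^2 - 6*t + 9)
d^2M/dt^2 = -6/(t^3 - 9*t^2 + 27*t - 27)

E[X^2] = d^2M/dt^2 |_{t=0} = 2/9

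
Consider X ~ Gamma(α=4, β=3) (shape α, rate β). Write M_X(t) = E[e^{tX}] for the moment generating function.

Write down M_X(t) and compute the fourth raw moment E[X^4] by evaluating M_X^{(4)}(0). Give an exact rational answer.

E[X^4] = M^(4)(0) = 280/27

M_X(t) = 81/(3 - t)^4
M^(4)(t) = 68040/(t^8 - 24*t^7 + 252*t^6 - 1512*t^5 + 5670*t^4 - 13608*t^3 + 20412*t^2 - 17496*t + 6561)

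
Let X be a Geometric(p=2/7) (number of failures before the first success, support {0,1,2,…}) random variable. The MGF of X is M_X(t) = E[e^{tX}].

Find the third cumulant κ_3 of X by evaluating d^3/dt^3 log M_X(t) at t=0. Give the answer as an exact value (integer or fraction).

M_X(t) = 2/(7*(1 - 5*e^(t)/7))
K_X(t) = log M_X(t) = -log(1 - 5*e^(t)/7) - log(7) + log(2)
K^(3)(t) = (-175*e^(2*t) - 245*e^(t))/(125*e^(3*t) - 525*e^(2*t) + 735*e^(t) - 343)

κ_3 = K^(3)(0) = 105/2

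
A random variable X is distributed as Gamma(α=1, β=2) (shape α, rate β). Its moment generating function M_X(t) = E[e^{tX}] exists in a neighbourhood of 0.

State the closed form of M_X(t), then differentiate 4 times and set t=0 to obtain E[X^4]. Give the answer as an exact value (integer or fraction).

M_X(t) = 2/(2 - t)
D^4[M](t) = -48/(t^5 - 10*t^4 + 40*t^3 - 80*t^2 + 80*t - 32)

E[X^4] = D^4[M](0) = 3/2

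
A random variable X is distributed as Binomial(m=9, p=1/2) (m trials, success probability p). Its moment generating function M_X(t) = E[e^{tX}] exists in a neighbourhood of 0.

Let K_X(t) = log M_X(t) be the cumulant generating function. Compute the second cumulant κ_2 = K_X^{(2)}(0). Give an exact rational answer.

κ_2 = D^2[K](0) = 9/4

M_X(t) = (e^(t)/2 + 1/2)^9
K_X(t) = log M_X(t) = 9*log(e^(t)/2 + 1/2)
D^2[K](t) = 9*e^(t)/(e^(2*t) + 2*e^(t) + 1)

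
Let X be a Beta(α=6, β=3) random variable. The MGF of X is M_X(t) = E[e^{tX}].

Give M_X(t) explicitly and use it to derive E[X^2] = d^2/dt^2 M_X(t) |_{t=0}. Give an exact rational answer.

M_X(t) = ₁F₁(6; 9; t)
D^2[M](t) = 7*₁F₁(8; 11; t)/15

E[X^2] = D^2[M](0) = 7/15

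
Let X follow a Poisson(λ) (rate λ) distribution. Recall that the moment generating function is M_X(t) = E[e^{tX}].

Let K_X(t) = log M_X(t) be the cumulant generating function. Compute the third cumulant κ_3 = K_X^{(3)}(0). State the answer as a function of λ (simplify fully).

M_X(t) = e^(λ*(e^(t) - 1))
K_X(t) = log M_X(t) = λ*(e^(t) - 1)
K′(t) = λ*e^(t)
K′′(t) = λ*e^(t)
K′′′(t) = λ*e^(t)

κ_3 = K′′′(0) = λ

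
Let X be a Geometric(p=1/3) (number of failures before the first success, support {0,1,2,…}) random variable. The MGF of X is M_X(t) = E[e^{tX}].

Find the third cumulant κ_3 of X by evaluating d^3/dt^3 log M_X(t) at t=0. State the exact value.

M_X(t) = 1/(3*(1 - 2*e^(t)/3))
K_X(t) = log M_X(t) = -log(1 - 2*e^(t)/3) - log(3)
D^3[K](t) = (-12*e^(2*t) - 18*e^(t))/(8*e^(3*t) - 36*e^(2*t) + 54*e^(t) - 27)

κ_3 = D^3[K](0) = 30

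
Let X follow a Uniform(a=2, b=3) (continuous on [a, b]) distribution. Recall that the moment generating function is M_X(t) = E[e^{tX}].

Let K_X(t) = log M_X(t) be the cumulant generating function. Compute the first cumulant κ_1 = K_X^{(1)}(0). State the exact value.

κ_1 = K′(0) = 5/2

M_X(t) = (e^(3*t) - e^(2*t))/t
K_X(t) = log M_X(t) = -log(t) + log(e^(3*t) - e^(2*t))
K′(t) = (3*t*e^(t) - 2*t - e^(t) + 1)/(t*e^(t) - t)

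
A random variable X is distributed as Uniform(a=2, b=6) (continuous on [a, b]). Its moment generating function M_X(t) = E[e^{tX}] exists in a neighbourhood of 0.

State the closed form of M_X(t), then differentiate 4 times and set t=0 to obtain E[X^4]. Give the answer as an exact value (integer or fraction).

M_X(t) = (e^(6*t) - e^(2*t))/(4*t)
dM/dt = (6*t*e^(6*t) - 2*t*e^(2*t) - e^(6*t) + e^(2*t))/(4*t^2)
d^2M/dt^2 = (18*t^2*e^(6*t) - 2*t^2*e^(2*t) - 6*t*e^(6*t) + 2*t*e^(2*t) + e^(6*t) - e^(2*t))/(2*t^3)
d^3M/dt^3 = (108*t^3*e^(6*t) - 4*t^3*e^(2*t) - 54*t^2*e^(6*t) + 6*t^2*e^(2*t) + 18*t*e^(6*t) - 6*t*e^(2*t) - 3*e^(6*t) + 3*e^(2*t))/(2*t^4)
d^4M/dt^4 = (324*t^4*e^(6*t) - 4*t^4*e^(2*t) - 216*t^3*e^(6*t) + 8*t^3*e^(2*t) + 108*t^2*e^(6*t) - 12*t^2*e^(2*t) - 36*t*e^(6*t) + 12*t*e^(2*t) + 6*e^(6*t) - 6*e^(2*t))/t^5

E[X^4] = d^4M/dt^4 |_{t=0} = 1936/5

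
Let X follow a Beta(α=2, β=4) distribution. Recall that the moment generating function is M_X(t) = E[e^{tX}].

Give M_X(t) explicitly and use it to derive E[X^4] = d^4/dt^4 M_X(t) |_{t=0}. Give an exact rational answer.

M_X(t) = ₁F₁(2; 6; t)
D^4[M](t) = 5*₁F₁(6; 10; t)/126

E[X^4] = D^4[M](0) = 5/126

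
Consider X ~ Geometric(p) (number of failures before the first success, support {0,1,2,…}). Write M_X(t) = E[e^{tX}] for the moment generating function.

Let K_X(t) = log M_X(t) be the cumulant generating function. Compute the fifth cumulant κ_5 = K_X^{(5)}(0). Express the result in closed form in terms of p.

M_X(t) = p/(-(1 - p)*e^(t) + 1)
K_X(t) = log M_X(t) = log(p) - log(-(1 - p)*e^(t) + 1)
K′(t) = (-p*e^(t) + e^(t))/(p*e^(t) - e^(t) + 1)
K′′(t) = (-p*e^(t) + e^(t))/(p^2*e^(2*t) - 2*p*e^(2*t) + 2*p*e^(t) + e^(2*t) - 2*e^(t) + 1)

κ_5 = K′′′′′(0) = (p^4 - 15*p^3 + 50*p^2 - 60*p + 24)/p^5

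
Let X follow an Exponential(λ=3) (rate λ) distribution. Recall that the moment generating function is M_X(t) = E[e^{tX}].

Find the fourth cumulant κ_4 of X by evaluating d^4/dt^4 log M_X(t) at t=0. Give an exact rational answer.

M_X(t) = 3/(3 - t)
K_X(t) = log M_X(t) = -log(3 - t) + log(3)
K′(t) = -1/(t - 3)
K′′(t) = 1/(t^2 - 6*t + 9)
K′′′(t) = -2/(t^3 - 9*t^2 + 27*t - 27)
K′′′′(t) = 6/(t^4 - 12*t^3 + 54*t^2 - 108*t + 81)

κ_4 = K′′′′(0) = 2/27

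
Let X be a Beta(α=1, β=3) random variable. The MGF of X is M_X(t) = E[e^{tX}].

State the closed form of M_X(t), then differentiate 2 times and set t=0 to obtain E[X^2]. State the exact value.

E[X^2] = M′′(0) = 1/10

M_X(t) = ₁F₁(1; 4; t)
M′(t) = ₁F₁(2; 5; t)/4
M′′(t) = ₁F₁(3; 6; t)/10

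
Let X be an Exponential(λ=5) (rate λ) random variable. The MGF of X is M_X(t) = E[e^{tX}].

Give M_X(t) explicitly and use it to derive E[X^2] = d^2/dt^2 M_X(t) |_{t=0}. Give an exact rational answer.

E[X^2] = d^2M/dt^2 |_{t=0} = 2/25

M_X(t) = 5/(5 - t)
dM/dt = 5/(t^2 - 10*t + 25)
d^2M/dt^2 = -10/(t^3 - 15*t^2 + 75*t - 125)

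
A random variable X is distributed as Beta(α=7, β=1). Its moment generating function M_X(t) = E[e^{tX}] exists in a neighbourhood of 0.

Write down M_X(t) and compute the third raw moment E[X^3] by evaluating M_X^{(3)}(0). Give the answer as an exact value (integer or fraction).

E[X^3] = d^3M/dt^3 |_{t=0} = 7/10

M_X(t) = ₁F₁(7; 8; t)
dM/dt = 7*₁F₁(8; 9; t)/8
d^2M/dt^2 = 7*₁F₁(9; 10; t)/9
d^3M/dt^3 = 7*₁F₁(10; 11; t)/10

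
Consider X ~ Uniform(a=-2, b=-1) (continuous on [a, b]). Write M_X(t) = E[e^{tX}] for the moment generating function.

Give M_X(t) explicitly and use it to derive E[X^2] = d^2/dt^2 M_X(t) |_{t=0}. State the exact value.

M_X(t) = (e^(-t) - e^(-2*t))/t
dM/dt = (-t*e^(t) + 2*t - e^(t) + 1)*e^(-2*t)/t^2
d^2M/dt^2 = (t^2*e^(t) - 4*t^2 + 2*t*e^(t) - 4*t + 2*e^(t) - 2)*e^(-2*t)/t^3

E[X^2] = d^2M/dt^2 |_{t=0} = 7/3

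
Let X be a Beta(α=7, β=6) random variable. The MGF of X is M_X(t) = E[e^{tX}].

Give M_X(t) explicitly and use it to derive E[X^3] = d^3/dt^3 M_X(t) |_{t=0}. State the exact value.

E[X^3] = M^(3)(0) = 12/65

M_X(t) = ₁F₁(7; 13; t)
M^(3)(t) = 12*₁F₁(10; 16; t)/65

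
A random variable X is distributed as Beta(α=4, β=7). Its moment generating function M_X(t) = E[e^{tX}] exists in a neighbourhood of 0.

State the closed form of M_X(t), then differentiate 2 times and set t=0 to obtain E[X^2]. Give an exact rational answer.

M_X(t) = ₁F₁(4; 11; t)
M′(t) = 4*₁F₁(5; 12; t)/11
M′′(t) = 5*₁F₁(6; 13; t)/33

E[X^2] = M′′(0) = 5/33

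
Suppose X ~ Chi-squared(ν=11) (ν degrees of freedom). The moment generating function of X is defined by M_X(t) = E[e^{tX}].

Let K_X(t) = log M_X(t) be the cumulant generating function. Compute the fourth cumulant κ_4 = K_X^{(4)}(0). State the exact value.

κ_4 = D^4[K](0) = 528

M_X(t) = (1 - 2*t)^(-11/2)
K_X(t) = log M_X(t) = -11*log(1 - 2*t)/2
D^4[K](t) = 528/(16*t^4 - 32*t^3 + 24*t^2 - 8*t + 1)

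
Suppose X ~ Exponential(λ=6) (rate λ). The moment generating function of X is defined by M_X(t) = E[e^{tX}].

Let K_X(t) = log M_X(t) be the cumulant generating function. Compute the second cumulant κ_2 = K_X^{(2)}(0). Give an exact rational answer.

κ_2 = d^2K/dt^2 |_{t=0} = 1/36

M_X(t) = 6/(6 - t)
K_X(t) = log M_X(t) = -log(6 - t) + log(6)
dK/dt = -1/(t - 6)
d^2K/dt^2 = 1/(t^2 - 12*t + 36)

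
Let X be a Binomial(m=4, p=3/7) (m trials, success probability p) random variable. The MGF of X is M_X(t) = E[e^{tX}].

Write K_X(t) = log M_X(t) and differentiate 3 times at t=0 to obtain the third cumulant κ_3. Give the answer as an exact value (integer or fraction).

M_X(t) = (3*e^(t)/7 + 4/7)^4
K_X(t) = log M_X(t) = 4*log(3*e^(t)/7 + 4/7)
dK/dt = 12*e^(t)/(3*e^(t) + 4)
d^2K/dt^2 = 48*e^(t)/(9*e^(2*t) + 24*e^(t) + 16)
d^3K/dt^3 = (-144*e^(2*t) + 192*e^(t))/(27*e^(3*t) + 108*e^(2*t) + 144*e^(t) + 64)

κ_3 = d^3K/dt^3 |_{t=0} = 48/343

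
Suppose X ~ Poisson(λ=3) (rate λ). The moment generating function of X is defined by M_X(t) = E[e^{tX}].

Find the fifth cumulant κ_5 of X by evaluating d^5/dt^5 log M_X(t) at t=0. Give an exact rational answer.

M_X(t) = e^(3*e^(t) - 3)
K_X(t) = log M_X(t) = 3*e^(t) - 3
K′(t) = 3*e^(t)
K′′(t) = 3*e^(t)
K′′′(t) = 3*e^(t)
K′′′′(t) = 3*e^(t)
K′′′′′(t) = 3*e^(t)

κ_5 = K′′′′′(0) = 3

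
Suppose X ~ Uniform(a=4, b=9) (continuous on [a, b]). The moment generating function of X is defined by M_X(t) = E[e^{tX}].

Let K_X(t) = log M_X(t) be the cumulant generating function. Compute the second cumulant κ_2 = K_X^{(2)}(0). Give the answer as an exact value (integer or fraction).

κ_2 = K′′(0) = 25/12

M_X(t) = (e^(9*t) - e^(4*t))/(5*t)
K_X(t) = log M_X(t) = -log(t) + log(e^(9*t) - e^(4*t)) - log(5)
K′(t) = (9*t*e^(5*t) - 4*t - e^(5*t) + 1)/(t*e^(5*t) - t)
K′′(t) = (-25*t^2*e^(5*t) + e^(10*t) - 2*e^(5*t) + 1)/(t^2*e^(10*t) - 2*t^2*e^(5*t) + t^2)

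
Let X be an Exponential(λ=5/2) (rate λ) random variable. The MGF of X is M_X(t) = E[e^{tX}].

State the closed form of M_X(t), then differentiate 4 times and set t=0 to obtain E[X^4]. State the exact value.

M_X(t) = 5/(2*(5/2 - t))
D^4[M](t) = -1920/(32*t^5 - 400*t^4 + 2000*t^3 - 5000*t^2 + 6250*t - 3125)

E[X^4] = D^4[M](0) = 384/625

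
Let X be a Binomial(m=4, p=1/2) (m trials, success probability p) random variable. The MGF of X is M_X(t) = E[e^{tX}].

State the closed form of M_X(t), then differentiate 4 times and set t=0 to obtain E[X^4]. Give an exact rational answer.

E[X^4] = M′′′′(0) = 85/2

M_X(t) = (e^(t)/2 + 1/2)^4
M′(t) = e^(4*t)/4 + 3*e^(3*t)/4 + 3*e^(2*t)/4 + e^(t)/4
M′′(t) = e^(4*t) + 9*e^(3*t)/4 + 3*e^(2*t)/2 + e^(t)/4
M′′′(t) = 4*e^(4*t) + 27*e^(3*t)/4 + 3*e^(2*t) + e^(t)/4
M′′′′(t) = 16*e^(4*t) + 81*e^(3*t)/4 + 6*e^(2*t) + e^(t)/4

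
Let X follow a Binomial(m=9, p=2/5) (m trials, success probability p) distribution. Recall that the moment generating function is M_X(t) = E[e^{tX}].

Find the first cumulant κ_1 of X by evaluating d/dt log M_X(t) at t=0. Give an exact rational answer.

κ_1 = D[K](0) = 18/5

M_X(t) = (2*e^(t)/5 + 3/5)^9
K_X(t) = log M_X(t) = 9*log(2*e^(t)/5 + 3/5)
D[K](t) = 18*e^(t)/(2*e^(t) + 3)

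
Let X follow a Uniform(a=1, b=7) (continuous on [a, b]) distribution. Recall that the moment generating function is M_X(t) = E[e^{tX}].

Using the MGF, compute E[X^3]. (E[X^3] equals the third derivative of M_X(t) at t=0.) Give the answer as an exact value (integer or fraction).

M_X(t) = (e^(7*t) - e^(t))/(6*t)
dM/dt = (7*t*e^(7*t) - t*e^(t) - e^(7*t) + e^(t))/(6*t^2)
d^2M/dt^2 = (49*t^2*e^(7*t) - t^2*e^(t) - 14*t*e^(7*t) + 2*t*e^(t) + 2*e^(7*t) - 2*e^(t))/(6*t^3)
d^3M/dt^3 = (343*t^3*e^(7*t) - t^3*e^(t) - 147*t^2*e^(7*t) + 3*t^2*e^(t) + 42*t*e^(7*t) - 6*t*e^(t) - 6*e^(7*t) + 6*e^(t))/(6*t^4)

E[X^3] = d^3M/dt^3 |_{t=0} = 100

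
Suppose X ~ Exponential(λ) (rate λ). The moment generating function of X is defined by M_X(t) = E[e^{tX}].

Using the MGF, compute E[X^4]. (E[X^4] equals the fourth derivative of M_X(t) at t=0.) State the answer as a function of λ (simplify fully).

E[X^4] = M^(4)(0) = 24/λ^4

M_X(t) = λ/(λ - t)
M^(4)(t) = -24*λ/(-λ^5 + 5*λ^4*t - 10*λ^3*t^2 + 10*λ^2*t^3 - 5*λ*t^4 + t^5)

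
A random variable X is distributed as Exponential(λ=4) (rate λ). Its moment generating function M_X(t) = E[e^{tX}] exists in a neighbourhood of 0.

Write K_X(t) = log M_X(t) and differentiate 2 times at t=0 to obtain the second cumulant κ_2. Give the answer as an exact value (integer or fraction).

M_X(t) = 4/(4 - t)
K_X(t) = log M_X(t) = -log(4 - t) + 2*log(2)
K^(2)(t) = 1/(t^2 - 8*t + 16)

κ_2 = K^(2)(0) = 1/16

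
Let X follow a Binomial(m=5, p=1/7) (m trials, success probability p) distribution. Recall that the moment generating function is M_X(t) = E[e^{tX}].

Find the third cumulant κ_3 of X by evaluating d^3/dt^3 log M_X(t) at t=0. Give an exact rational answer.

M_X(t) = (e^(t)/7 + 6/7)^5
K_X(t) = log M_X(t) = 5*log(e^(t)/7 + 6/7)
dK/dt = 5*e^(t)/(e^(t) + 6)
d^2K/dt^2 = 30*e^(t)/(e^(2*t) + 12*e^(t) + 36)
d^3K/dt^3 = (-30*e^(2*t) + 180*e^(t))/(e^(3*t) + 18*e^(2*t) + 108*e^(t) + 216)

κ_3 = d^3K/dt^3 |_{t=0} = 150/343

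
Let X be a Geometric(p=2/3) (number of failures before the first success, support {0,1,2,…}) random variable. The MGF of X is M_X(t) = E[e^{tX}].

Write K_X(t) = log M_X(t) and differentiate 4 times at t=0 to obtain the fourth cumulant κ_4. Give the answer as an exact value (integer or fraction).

κ_4 = K^(4)(0) = 33/8

M_X(t) = 2/(3*(1 - e^(t)/3))
K_X(t) = log M_X(t) = -log(1 - e^(t)/3) - log(3) + log(2)
K^(4)(t) = (3*e^(3*t) + 36*e^(2*t) + 27*e^(t))/(e^(4*t) - 12*e^(3*t) + 54*e^(2*t) - 108*e^(t) + 81)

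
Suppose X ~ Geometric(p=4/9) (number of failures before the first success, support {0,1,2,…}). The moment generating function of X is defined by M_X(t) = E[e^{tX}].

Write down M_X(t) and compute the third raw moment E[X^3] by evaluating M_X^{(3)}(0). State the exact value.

E[X^3] = d^3M/dt^3 |_{t=0} = 715/32

M_X(t) = 4/(9*(1 - 5*e^(t)/9))
dM/dt = 20*e^(t)/(25*e^(2*t) - 90*e^(t) + 81)
d^2M/dt^2 = (-100*e^(2*t) - 180*e^(t))/(125*e^(3*t) - 675*e^(2*t) + 1215*e^(t) - 729)
d^3M/dt^3 = (500*e^(3*t) + 3600*e^(2*t) + 1620*e^(t))/(625*e^(4*t) - 4500*e^(3*t) + 12150*e^(2*t) - 14580*e^(t) + 6561)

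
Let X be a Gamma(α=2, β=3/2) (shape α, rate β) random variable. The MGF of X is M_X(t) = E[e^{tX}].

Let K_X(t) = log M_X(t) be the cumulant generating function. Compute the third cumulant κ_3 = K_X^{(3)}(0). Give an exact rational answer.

M_X(t) = 9/(4*(3/2 - t)^2)
K_X(t) = log M_X(t) = -2*log(3/2 - t) - 2*log(2) + 2*log(3)
K′(t) = -4/(2*t - 3)
K′′(t) = 8/(4*t^2 - 12*t + 9)
K′′′(t) = -32/(8*t^3 - 36*t^2 + 54*t - 27)

κ_3 = K′′′(0) = 32/27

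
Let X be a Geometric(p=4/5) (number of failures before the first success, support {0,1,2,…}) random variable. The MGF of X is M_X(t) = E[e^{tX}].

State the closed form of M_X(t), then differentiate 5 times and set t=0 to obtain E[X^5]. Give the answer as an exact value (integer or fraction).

E[X^5] = d^5M/dt^5 |_{t=0} = 707/128

M_X(t) = 4/(5*(1 - e^(t)/5))
dM/dt = 4*e^(t)/(e^(2*t) - 10*e^(t) + 25)
d^2M/dt^2 = (-4*e^(2*t) - 20*e^(t))/(e^(3*t) - 15*e^(2*t) + 75*e^(t) - 125)
d^3M/dt^3 = (4*e^(3*t) + 80*e^(2*t) + 100*e^(t))/(e^(4*t) - 20*e^(3*t) + 150*e^(2*t) - 500*e^(t) + 625)
d^4M/dt^4 = (-4*e^(4*t) - 220*e^(3*t) - 1100*e^(2*t) - 500*e^(t))/(e^(5*t) - 25*e^(4*t) + 250*e^(3*t) - 1250*e^(2*t) + 3125*e^(t) - 3125)
d^5M/dt^5 = (4*e^(5*t) + 520*e^(4*t) + 6600*e^(3*t) + 13000*e^(2*t) + 2500*e^(t))/(e^(6*t) - 30*e^(5*t) + 375*e^(4*t) - 2500*e^(3*t) + 9375*e^(2*t) - 18750*e^(t) + 15625)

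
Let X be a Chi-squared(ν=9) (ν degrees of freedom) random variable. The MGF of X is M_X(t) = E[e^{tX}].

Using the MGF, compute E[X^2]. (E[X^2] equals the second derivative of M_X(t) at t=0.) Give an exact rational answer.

M_X(t) = (1 - 2*t)^(-9/2)
dM/dt = -9/(32*t^5*√(1 - 2*t) - 80*t^4*√(1 - 2*t) + 80*t^3*√(1 - 2*t) - 40*t^2*√(1 - 2*t) + 10*t*√(1 - 2*t) - √(1 - 2*t))
d^2M/dt^2 = 99/(64*t^6*√(1 - 2*t) - 192*t^5*√(1 - 2*t) + 240*t^4*√(1 - 2*t) - 160*t^3*√(1 - 2*t) + 60*t^2*√(1 - 2*t) - 12*t*√(1 - 2*t) + √(1 - 2*t))

E[X^2] = d^2M/dt^2 |_{t=0} = 99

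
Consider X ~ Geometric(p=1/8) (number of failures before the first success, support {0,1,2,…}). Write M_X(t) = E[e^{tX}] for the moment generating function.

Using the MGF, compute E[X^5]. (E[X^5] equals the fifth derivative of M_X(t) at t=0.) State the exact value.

E[X^5] = M′′′′′(0) = 2646007

M_X(t) = 1/(8*(1 - 7*e^(t)/8))
M′(t) = 7*e^(t)/(49*e^(2*t) - 112*e^(t) + 64)
M′′(t) = (-49*e^(2*t) - 56*e^(t))/(343*e^(3*t) - 1176*e^(2*t) + 1344*e^(t) - 512)
M′′′(t) = (343*e^(3*t) + 1568*e^(2*t) + 448*e^(t))/(2401*e^(4*t) - 10976*e^(3*t) + 18816*e^(2*t) - 14336*e^(t) + 4096)
M′′′′(t) = (-2401*e^(4*t) - 30184*e^(3*t) - 34496*e^(2*t) - 3584*e^(t))/(16807*e^(5*t) - 96040*e^(4*t) + 219520*e^(3*t) - 250880*e^(2*t) + 143360*e^(t) - 32768)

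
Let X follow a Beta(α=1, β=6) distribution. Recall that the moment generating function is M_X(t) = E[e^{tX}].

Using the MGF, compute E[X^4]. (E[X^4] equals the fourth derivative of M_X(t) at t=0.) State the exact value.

M_X(t) = ₁F₁(1; 7; t)
D^4[M](t) = ₁F₁(5; 11; t)/210

E[X^4] = D^4[M](0) = 1/210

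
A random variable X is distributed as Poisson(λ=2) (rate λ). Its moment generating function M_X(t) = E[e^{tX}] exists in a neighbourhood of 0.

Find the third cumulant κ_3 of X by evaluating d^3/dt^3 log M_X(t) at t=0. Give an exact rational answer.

κ_3 = K′′′(0) = 2

M_X(t) = e^(2*e^(t) - 2)
K_X(t) = log M_X(t) = 2*e^(t) - 2
K′(t) = 2*e^(t)
K′′(t) = 2*e^(t)
K′′′(t) = 2*e^(t)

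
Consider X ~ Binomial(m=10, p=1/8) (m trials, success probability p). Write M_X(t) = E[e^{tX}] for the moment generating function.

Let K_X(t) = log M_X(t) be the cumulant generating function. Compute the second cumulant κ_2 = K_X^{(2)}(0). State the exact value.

κ_2 = K′′(0) = 35/32

M_X(t) = (e^(t)/8 + 7/8)^10
K_X(t) = log M_X(t) = 10*log(e^(t)/8 + 7/8)
K′(t) = 10*e^(t)/(e^(t) + 7)
K′′(t) = 70*e^(t)/(e^(2*t) + 14*e^(t) + 49)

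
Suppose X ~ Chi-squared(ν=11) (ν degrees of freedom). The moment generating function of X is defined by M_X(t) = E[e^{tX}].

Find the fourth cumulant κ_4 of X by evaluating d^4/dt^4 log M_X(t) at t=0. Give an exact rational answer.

M_X(t) = (1 - 2*t)^(-11/2)
K_X(t) = log M_X(t) = -11*log(1 - 2*t)/2
D^4[K](t) = 528/(16*t^4 - 32*t^3 + 24*t^2 - 8*t + 1)

κ_4 = D^4[K](0) = 528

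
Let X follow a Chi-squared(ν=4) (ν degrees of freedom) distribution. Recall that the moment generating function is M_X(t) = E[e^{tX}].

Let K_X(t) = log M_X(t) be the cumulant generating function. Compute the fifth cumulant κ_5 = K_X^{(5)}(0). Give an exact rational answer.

M_X(t) = (1 - 2*t)^(-2)
K_X(t) = log M_X(t) = -2*log(1 - 2*t)
K′(t) = -4/(2*t - 1)
K′′(t) = 8/(4*t^2 - 4*t + 1)
K′′′(t) = -32/(8*t^3 - 12*t^2 + 6*t - 1)
K′′′′(t) = 192/(16*t^4 - 32*t^3 + 24*t^2 - 8*t + 1)
K′′′′′(t) = -1536/(32*t^5 - 80*t^4 + 80*t^3 - 40*t^2 + 10*t - 1)

κ_5 = K′′′′′(0) = 1536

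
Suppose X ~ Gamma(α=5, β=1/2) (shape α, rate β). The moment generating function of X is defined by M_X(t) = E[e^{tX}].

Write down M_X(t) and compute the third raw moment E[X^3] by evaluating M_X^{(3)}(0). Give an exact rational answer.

M_X(t) = 1/(32*(1/2 - t)^5)
dM/dt = 10/(64*t^6 - 192*t^5 + 240*t^4 - 160*t^3 + 60*t^2 - 12*t + 1)
d^2M/dt^2 = -120/(128*t^7 - 448*t^6 + 672*t^5 - 560*t^4 + 280*t^3 - 84*t^2 + 14*t - 1)
d^3M/dt^3 = 1680/(256*t^8 - 1024*t^7 + 1792*t^6 - 1792*t^5 + 1120*t^4 - 448*t^3 + 112*t^2 - 16*t + 1)

E[X^3] = d^3M/dt^3 |_{t=0} = 1680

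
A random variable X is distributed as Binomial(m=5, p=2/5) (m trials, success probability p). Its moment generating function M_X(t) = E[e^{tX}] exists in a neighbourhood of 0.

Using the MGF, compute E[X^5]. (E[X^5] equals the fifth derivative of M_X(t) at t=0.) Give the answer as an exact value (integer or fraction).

M_X(t) = (2*e^(t)/5 + 3/5)^5
M^(5)(t) = 32*e^(5*t) + 49152*e^(4*t)/625 + 34992*e^(3*t)/625 + 6912*e^(2*t)/625 + 162*e^(t)/625

E[X^5] = M^(5)(0) = 111218/625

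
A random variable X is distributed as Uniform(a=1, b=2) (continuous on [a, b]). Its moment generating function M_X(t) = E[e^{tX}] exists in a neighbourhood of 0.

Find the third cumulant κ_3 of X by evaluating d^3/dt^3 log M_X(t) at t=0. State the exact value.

κ_3 = K^(3)(0) = 0

M_X(t) = (e^(2*t) - e^(t))/t
K_X(t) = log M_X(t) = -log(t) + log(e^(2*t) - e^(t))
K^(3)(t) = (t^3*e^(2*t) + t^3*e^(t) - 2*e^(3*t) + 6*e^(2*t) - 6*e^(t) + 2)/(t^3*e^(3*t) - 3*t^3*e^(2*t) + 3*t^3*e^(t) - t^3)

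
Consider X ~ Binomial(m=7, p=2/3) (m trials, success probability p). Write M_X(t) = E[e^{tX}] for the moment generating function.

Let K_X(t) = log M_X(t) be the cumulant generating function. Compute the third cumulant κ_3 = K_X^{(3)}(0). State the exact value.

κ_3 = d^3K/dt^3 |_{t=0} = -14/27

M_X(t) = (2*e^(t)/3 + 1/3)^7
K_X(t) = log M_X(t) = 7*log(2*e^(t)/3 + 1/3)
dK/dt = 14*e^(t)/(2*e^(t) + 1)
d^2K/dt^2 = 14*e^(t)/(4*e^(2*t) + 4*e^(t) + 1)
d^3K/dt^3 = (-28*e^(2*t) + 14*e^(t))/(8*e^(3*t) + 12*e^(2*t) + 6*e^(t) + 1)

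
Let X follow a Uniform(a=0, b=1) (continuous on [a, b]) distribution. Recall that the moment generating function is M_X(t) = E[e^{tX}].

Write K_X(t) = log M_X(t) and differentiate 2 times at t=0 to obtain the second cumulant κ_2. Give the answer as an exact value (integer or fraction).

M_X(t) = (e^(t) - 1)/t
K_X(t) = log M_X(t) = -log(t) + log(e^(t) - 1)
K^(2)(t) = (-t^2*e^(t) + e^(2*t) - 2*e^(t) + 1)/(t^2*e^(2*t) - 2*t^2*e^(t) + t^2)

κ_2 = K^(2)(0) = 1/12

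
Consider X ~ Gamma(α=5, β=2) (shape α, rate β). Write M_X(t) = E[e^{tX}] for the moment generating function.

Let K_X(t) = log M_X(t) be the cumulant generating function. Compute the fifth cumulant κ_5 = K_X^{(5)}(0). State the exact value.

κ_5 = D^5[K](0) = 15/4

M_X(t) = 32/(2 - t)^5
K_X(t) = log M_X(t) = -5*log(2 - t) + 5*log(2)
D^5[K](t) = -120/(t^5 - 10*t^4 + 40*t^3 - 80*t^2 + 80*t - 32)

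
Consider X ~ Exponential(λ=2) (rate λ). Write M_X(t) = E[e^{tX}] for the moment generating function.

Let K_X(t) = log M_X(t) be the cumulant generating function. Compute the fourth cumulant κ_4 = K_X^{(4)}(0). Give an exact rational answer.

κ_4 = d^4K/dt^4 |_{t=0} = 3/8

M_X(t) = 2/(2 - t)
K_X(t) = log M_X(t) = -log(2 - t) + log(2)
dK/dt = -1/(t - 2)
d^2K/dt^2 = 1/(t^2 - 4*t + 4)
d^3K/dt^3 = -2/(t^3 - 6*t^2 + 12*t - 8)
d^4K/dt^4 = 6/(t^4 - 8*t^3 + 24*t^2 - 32*t + 16)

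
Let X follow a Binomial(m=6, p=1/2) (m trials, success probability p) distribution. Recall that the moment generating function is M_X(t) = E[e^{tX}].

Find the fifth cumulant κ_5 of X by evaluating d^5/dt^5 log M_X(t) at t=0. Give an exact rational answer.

κ_5 = K′′′′′(0) = 0

M_X(t) = (e^(t)/2 + 1/2)^6
K_X(t) = log M_X(t) = 6*log(e^(t)/2 + 1/2)
K′(t) = 6*e^(t)/(e^(t) + 1)
K′′(t) = 6*e^(t)/(e^(2*t) + 2*e^(t) + 1)
K′′′(t) = (-6*e^(2*t) + 6*e^(t))/(e^(3*t) + 3*e^(2*t) + 3*e^(t) + 1)
K′′′′(t) = (6*e^(3*t) - 24*e^(2*t) + 6*e^(t))/(e^(4*t) + 4*e^(3*t) + 6*e^(2*t) + 4*e^(t) + 1)
K′′′′′(t) = (-6*e^(4*t) + 66*e^(3*t) - 66*e^(2*t) + 6*e^(t))/(e^(5*t) + 5*e^(4*t) + 10*e^(3*t) + 10*e^(2*t) + 5*e^(t) + 1)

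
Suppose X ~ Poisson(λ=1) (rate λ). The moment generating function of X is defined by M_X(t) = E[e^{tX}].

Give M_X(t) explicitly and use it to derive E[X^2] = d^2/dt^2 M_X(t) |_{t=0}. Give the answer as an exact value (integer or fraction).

M_X(t) = e^(e^(t) - 1)
M′(t) = e^(-1)*e^(t)*e^(e^(t))
M′′(t) = (e^(2*t)*e^(e^(t)) + e^(t)*e^(e^(t)))*e^(-1)

E[X^2] = M′′(0) = 2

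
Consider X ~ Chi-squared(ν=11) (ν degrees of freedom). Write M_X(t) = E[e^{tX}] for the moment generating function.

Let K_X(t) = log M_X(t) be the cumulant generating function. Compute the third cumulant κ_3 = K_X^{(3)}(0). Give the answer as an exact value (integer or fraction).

M_X(t) = (1 - 2*t)^(-11/2)
K_X(t) = log M_X(t) = -11*log(1 - 2*t)/2
K^(3)(t) = -88/(8*t^3 - 12*t^2 + 6*t - 1)

κ_3 = K^(3)(0) = 88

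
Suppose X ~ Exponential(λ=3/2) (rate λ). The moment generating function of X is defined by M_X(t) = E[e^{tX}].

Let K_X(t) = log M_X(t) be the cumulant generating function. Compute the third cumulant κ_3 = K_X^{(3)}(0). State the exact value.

M_X(t) = 3/(2*(3/2 - t))
K_X(t) = log M_X(t) = -log(3/2 - t) - log(2) + log(3)
dK/dt = -2/(2*t - 3)
d^2K/dt^2 = 4/(4*t^2 - 12*t + 9)
d^3K/dt^3 = -16/(8*t^3 - 36*t^2 + 54*t - 27)

κ_3 = d^3K/dt^3 |_{t=0} = 16/27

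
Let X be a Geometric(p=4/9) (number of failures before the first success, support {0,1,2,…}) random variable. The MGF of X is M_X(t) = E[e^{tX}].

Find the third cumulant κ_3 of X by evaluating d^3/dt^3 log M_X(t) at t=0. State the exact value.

κ_3 = D^3[K](0) = 315/32

M_X(t) = 4/(9*(1 - 5*e^(t)/9))
K_X(t) = log M_X(t) = -log(1 - 5*e^(t)/9) - 2*log(3) + 2*log(2)
D^3[K](t) = (-225*e^(2*t) - 405*e^(t))/(125*e^(3*t) - 675*e^(2*t) + 1215*e^(t) - 729)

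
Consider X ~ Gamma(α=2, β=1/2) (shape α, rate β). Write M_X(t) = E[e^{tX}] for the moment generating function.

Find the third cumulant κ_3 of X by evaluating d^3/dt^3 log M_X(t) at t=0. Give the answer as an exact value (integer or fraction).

M_X(t) = 1/(4*(1/2 - t)^2)
K_X(t) = log M_X(t) = -2*log(1/2 - t) - 2*log(2)
dK/dt = -4/(2*t - 1)
d^2K/dt^2 = 8/(4*t^2 - 4*t + 1)
d^3K/dt^3 = -32/(8*t^3 - 12*t^2 + 6*t - 1)

κ_3 = d^3K/dt^3 |_{t=0} = 32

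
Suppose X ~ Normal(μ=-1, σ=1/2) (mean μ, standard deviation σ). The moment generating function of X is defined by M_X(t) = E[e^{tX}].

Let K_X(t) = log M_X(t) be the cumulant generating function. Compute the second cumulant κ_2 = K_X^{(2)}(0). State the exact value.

M_X(t) = e^(t^2/8 - t)
K_X(t) = log M_X(t) = t^2/8 - t
dK/dt = t/4 - 1
d^2K/dt^2 = 1/4

κ_2 = d^2K/dt^2 |_{t=0} = 1/4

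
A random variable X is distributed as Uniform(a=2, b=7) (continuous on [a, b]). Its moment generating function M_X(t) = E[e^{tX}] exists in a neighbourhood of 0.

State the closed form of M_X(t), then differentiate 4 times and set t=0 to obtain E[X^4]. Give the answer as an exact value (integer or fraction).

M_X(t) = (e^(7*t) - e^(2*t))/(5*t)

E[X^4] = D^4[M](0) = 671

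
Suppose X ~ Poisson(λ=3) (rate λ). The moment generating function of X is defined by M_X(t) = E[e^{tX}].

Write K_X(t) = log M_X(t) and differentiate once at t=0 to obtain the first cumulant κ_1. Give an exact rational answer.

M_X(t) = e^(3*e^(t) - 3)
K_X(t) = log M_X(t) = 3*e^(t) - 3
dK/dt = 3*e^(t)

κ_1 = dK/dt |_{t=0} = 3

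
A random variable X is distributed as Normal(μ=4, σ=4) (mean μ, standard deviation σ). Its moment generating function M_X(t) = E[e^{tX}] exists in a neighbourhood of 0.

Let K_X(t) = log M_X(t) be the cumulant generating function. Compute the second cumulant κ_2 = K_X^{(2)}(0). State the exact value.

κ_2 = d^2K/dt^2 |_{t=0} = 16

M_X(t) = e^(8*t^2 + 4*t)
K_X(t) = log M_X(t) = 8*t^2 + 4*t
dK/dt = 16*t + 4
d^2K/dt^2 = 16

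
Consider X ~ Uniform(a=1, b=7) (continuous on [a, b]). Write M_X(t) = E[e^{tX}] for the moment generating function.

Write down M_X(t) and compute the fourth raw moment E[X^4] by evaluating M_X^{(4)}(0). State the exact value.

E[X^4] = M^(4)(0) = 2801/5

M_X(t) = (e^(7*t) - e^(t))/(6*t)
M^(4)(t) = (2401*t^4*e^(7*t) - t^4*e^(t) - 1372*t^3*e^(7*t) + 4*t^3*e^(t) + 588*t^2*e^(7*t) - 12*t^2*e^(t) - 168*t*e^(7*t) + 24*t*e^(t) + 24*e^(7*t) - 24*e^(t))/(6*t^5)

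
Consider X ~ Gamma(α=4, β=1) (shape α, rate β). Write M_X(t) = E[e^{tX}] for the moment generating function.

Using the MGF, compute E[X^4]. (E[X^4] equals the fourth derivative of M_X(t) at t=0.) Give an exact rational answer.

M_X(t) = (1 - t)^(-4)
dM/dt = -4/(t^5 - 5*t^4 + 10*t^3 - 10*t^2 + 5*t - 1)
d^2M/dt^2 = 20/(t^6 - 6*t^5 + 15*t^4 - 20*t^3 + 15*t^2 - 6*t + 1)
d^3M/dt^3 = -120/(t^7 - 7*t^6 + 21*t^5 - 35*t^4 + 35*t^3 - 21*t^2 + 7*t - 1)
d^4M/dt^4 = 840/(t^8 - 8*t^7 + 28*t^6 - 56*t^5 + 70*t^4 - 56*t^3 + 28*t^2 - 8*t + 1)

E[X^4] = d^4M/dt^4 |_{t=0} = 840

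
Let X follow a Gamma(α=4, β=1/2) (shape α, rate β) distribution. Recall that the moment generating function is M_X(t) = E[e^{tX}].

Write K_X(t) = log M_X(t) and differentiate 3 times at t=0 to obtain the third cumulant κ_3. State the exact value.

κ_3 = D^3[K](0) = 64

M_X(t) = 1/(16*(1/2 - t)^4)
K_X(t) = log M_X(t) = -4*log(1/2 - t) - 4*log(2)
D^3[K](t) = -64/(8*t^3 - 12*t^2 + 6*t - 1)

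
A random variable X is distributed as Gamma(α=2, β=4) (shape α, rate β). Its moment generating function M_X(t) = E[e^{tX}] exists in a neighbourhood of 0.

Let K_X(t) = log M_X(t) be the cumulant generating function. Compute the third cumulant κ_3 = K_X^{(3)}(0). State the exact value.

κ_3 = K′′′(0) = 1/16

M_X(t) = 16/(4 - t)^2
K_X(t) = log M_X(t) = -2*log(4 - t) + 4*log(2)
K′(t) = -2/(t - 4)
K′′(t) = 2/(t^2 - 8*t + 16)
K′′′(t) = -4/(t^3 - 12*t^2 + 48*t - 64)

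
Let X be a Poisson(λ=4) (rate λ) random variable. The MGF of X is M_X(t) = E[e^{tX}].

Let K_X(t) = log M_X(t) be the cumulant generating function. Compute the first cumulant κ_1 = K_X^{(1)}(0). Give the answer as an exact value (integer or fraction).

κ_1 = K^(1)(0) = 4

M_X(t) = e^(4*e^(t) - 4)
K_X(t) = log M_X(t) = 4*e^(t) - 4
K^(1)(t) = 4*e^(t)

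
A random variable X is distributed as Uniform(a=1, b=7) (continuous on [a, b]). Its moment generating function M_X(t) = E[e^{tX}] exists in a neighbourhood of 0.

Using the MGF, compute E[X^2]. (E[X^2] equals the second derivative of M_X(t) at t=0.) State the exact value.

E[X^2] = D^2[M](0) = 19

M_X(t) = (e^(7*t) - e^(t))/(6*t)
D^2[M](t) = (49*t^2*e^(7*t) - t^2*e^(t) - 14*t*e^(7*t) + 2*t*e^(t) + 2*e^(7*t) - 2*e^(t))/(6*t^3)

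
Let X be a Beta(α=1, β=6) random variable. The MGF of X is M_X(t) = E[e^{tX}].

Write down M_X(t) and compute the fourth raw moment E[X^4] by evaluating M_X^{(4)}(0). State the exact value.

E[X^4] = D^4[M](0) = 1/210

M_X(t) = ₁F₁(1; 7; t)
D^4[M](t) = ₁F₁(5; 11; t)/210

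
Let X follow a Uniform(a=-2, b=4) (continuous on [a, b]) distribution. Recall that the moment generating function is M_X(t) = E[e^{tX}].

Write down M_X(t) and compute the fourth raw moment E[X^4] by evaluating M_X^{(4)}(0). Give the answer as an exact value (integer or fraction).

E[X^4] = D^4[M](0) = 176/5

M_X(t) = (e^(4*t) - e^(-2*t))/(6*t)
D^4[M](t) = (128*t^4*e^(6*t) - 8*t^4 - 128*t^3*e^(6*t) - 16*t^3 + 96*t^2*e^(6*t) - 24*t^2 - 48*t*e^(6*t) - 24*t + 12*e^(6*t) - 12)*e^(-2*t)/(3*t^5)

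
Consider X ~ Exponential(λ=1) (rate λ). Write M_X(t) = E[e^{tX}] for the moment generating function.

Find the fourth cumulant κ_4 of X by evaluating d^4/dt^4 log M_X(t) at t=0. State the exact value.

M_X(t) = 1/(1 - t)
K_X(t) = log M_X(t) = -log(1 - t)
D^4[K](t) = 6/(t^4 - 4*t^3 + 6*t^2 - 4*t + 1)

κ_4 = D^4[K](0) = 6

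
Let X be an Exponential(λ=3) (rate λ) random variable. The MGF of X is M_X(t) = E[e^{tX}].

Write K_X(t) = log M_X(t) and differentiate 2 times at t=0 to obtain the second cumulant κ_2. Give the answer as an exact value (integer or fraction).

κ_2 = d^2K/dt^2 |_{t=0} = 1/9

M_X(t) = 3/(3 - t)
K_X(t) = log M_X(t) = -log(3 - t) + log(3)
dK/dt = -1/(t - 3)
d^2K/dt^2 = 1/(t^2 - 6*t + 9)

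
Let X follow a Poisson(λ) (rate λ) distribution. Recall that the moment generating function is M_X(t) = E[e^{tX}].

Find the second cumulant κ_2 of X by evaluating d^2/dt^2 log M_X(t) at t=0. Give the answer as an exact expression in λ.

κ_2 = K′′(0) = λ

M_X(t) = e^(λ*(e^(t) - 1))
K_X(t) = log M_X(t) = λ*(e^(t) - 1)
K′(t) = λ*e^(t)
K′′(t) = λ*e^(t)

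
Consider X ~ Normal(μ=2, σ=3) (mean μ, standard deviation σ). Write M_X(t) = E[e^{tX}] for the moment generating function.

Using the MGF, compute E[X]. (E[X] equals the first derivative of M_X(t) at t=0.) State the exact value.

E[X] = M′(0) = 2

M_X(t) = e^(9*t^2/2 + 2*t)
M′(t) = 9*t*e^(2*t)*e^(9*t^2/2) + 2*e^(2*t)*e^(9*t^2/2)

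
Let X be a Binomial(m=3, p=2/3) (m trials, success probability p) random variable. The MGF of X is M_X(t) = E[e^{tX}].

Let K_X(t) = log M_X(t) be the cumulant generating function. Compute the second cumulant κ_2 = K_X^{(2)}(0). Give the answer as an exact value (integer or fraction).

κ_2 = D^2[K](0) = 2/3

M_X(t) = (2*e^(t)/3 + 1/3)^3
K_X(t) = log M_X(t) = 3*log(2*e^(t)/3 + 1/3)
D^2[K](t) = 6*e^(t)/(4*e^(2*t) + 4*e^(t) + 1)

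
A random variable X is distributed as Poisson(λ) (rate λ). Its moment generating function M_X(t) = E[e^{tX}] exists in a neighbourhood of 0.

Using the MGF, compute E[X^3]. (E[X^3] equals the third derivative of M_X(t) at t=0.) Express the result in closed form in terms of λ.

E[X^3] = D^3[M](0) = λ*(λ^2 + 3*λ + 1)

M_X(t) = e^(λ*(e^(t) - 1))
D^3[M](t) = (λ^3*e^(3*t)*e^(λ*e^(t)) + 3*λ^2*e^(2*t)*e^(λ*e^(t)) + λ*e^(t)*e^(λ*e^(t)))*e^(-λ)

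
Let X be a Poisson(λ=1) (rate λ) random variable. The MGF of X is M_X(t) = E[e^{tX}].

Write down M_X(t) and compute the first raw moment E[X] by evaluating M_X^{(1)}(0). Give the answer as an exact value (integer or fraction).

M_X(t) = e^(e^(t) - 1)
M′(t) = e^(-1)*e^(t)*e^(e^(t))

E[X] = M′(0) = 1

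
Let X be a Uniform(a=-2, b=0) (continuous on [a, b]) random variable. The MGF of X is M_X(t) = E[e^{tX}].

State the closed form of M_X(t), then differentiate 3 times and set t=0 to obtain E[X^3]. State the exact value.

M_X(t) = (1 - e^(-2*t))/(2*t)
dM/dt = (2*t - e^(2*t) + 1)*e^(-2*t)/(2*t^2)
d^2M/dt^2 = (-2*t^2 - 2*t + e^(2*t) - 1)*e^(-2*t)/t^3
d^3M/dt^3 = (4*t^3 + 6*t^2 + 6*t - 3*e^(2*t) + 3)*e^(-2*t)/t^4

E[X^3] = d^3M/dt^3 |_{t=0} = -2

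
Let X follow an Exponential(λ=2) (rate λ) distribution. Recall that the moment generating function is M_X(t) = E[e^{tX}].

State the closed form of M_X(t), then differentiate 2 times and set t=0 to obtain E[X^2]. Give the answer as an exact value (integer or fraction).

M_X(t) = 2/(2 - t)
dM/dt = 2/(t^2 - 4*t + 4)
d^2M/dt^2 = -4/(t^3 - 6*t^2 + 12*t - 8)

E[X^2] = d^2M/dt^2 |_{t=0} = 1/2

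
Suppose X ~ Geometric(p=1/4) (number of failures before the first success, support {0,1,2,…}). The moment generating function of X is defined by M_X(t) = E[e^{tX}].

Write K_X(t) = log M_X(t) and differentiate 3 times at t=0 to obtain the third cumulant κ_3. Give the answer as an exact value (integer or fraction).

κ_3 = d^3K/dt^3 |_{t=0} = 84

M_X(t) = 1/(4*(1 - 3*e^(t)/4))
K_X(t) = log M_X(t) = -log(1 - 3*e^(t)/4) - 2*log(2)
dK/dt = -3*e^(t)/(3*e^(t) - 4)
d^2K/dt^2 = 12*e^(t)/(9*e^(2*t) - 24*e^(t) + 16)
d^3K/dt^3 = (-36*e^(2*t) - 48*e^(t))/(27*e^(3*t) - 108*e^(2*t) + 144*e^(t) - 64)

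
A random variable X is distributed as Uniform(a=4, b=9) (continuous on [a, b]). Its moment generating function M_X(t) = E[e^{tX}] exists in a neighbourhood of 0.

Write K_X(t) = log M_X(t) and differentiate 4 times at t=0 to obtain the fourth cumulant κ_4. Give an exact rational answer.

M_X(t) = (e^(9*t) - e^(4*t))/(5*t)
K_X(t) = log M_X(t) = -log(t) + log(e^(9*t) - e^(4*t)) - log(5)

κ_4 = K^(4)(0) = -125/24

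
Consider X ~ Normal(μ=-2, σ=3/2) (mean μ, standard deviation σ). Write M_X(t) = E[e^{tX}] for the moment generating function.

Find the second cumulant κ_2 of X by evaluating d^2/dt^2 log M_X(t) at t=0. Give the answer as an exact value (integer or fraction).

κ_2 = K^(2)(0) = 9/4

M_X(t) = e^(9*t^2/8 - 2*t)
K_X(t) = log M_X(t) = 9*t^2/8 - 2*t
K^(2)(t) = 9/4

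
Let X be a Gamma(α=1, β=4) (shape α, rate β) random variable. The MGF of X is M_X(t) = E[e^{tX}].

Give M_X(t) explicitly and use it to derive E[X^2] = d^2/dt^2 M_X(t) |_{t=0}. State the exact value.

E[X^2] = M′′(0) = 1/8

M_X(t) = 4/(4 - t)
M′(t) = 4/(t^2 - 8*t + 16)
M′′(t) = -8/(t^3 - 12*t^2 + 48*t - 64)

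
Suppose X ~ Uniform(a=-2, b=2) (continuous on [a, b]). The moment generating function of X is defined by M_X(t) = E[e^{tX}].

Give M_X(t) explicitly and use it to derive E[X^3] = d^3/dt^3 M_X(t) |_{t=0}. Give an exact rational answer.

E[X^3] = M′′′(0) = 0

M_X(t) = (e^(2*t) - e^(-2*t))/(4*t)
M′(t) = (2*t*e^(4*t) + 2*t - e^(4*t) + 1)*e^(-2*t)/(4*t^2)
M′′(t) = (2*t^2*e^(4*t) - 2*t^2 - 2*t*e^(4*t) - 2*t + e^(4*t) - 1)*e^(-2*t)/(2*t^3)
M′′′(t) = (4*t^3*e^(4*t) + 4*t^3 - 6*t^2*e^(4*t) + 6*t^2 + 6*t*e^(4*t) + 6*t - 3*e^(4*t) + 3)*e^(-2*t)/(2*t^4)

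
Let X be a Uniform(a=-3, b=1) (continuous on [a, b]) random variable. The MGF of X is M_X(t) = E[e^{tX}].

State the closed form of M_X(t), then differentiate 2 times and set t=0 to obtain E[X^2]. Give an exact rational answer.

E[X^2] = d^2M/dt^2 |_{t=0} = 7/3

M_X(t) = (e^(t) - e^(-3*t))/(4*t)
dM/dt = (t*e^(4*t) + 3*t - e^(4*t) + 1)*e^(-3*t)/(4*t^2)
d^2M/dt^2 = (t^2*e^(4*t) - 9*t^2 - 2*t*e^(4*t) - 6*t + 2*e^(4*t) - 2)*e^(-3*t)/(4*t^3)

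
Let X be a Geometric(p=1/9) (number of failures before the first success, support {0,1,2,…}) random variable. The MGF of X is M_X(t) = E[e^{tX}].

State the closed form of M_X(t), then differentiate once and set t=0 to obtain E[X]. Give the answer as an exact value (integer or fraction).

M_X(t) = 1/(9*(1 - 8*e^(t)/9))
D[M](t) = 8*e^(t)/(64*e^(2*t) - 144*e^(t) + 81)

E[X] = D[M](0) = 8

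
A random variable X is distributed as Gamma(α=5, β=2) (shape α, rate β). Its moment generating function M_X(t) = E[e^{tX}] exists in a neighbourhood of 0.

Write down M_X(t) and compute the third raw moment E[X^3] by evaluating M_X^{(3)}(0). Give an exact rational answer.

M_X(t) = 32/(2 - t)^5
D^3[M](t) = 6720/(t^8 - 16*t^7 + 112*t^6 - 448*t^5 + 1120*t^4 - 1792*t^3 + 1792*t^2 - 1024*t + 256)

E[X^3] = D^3[M](0) = 105/4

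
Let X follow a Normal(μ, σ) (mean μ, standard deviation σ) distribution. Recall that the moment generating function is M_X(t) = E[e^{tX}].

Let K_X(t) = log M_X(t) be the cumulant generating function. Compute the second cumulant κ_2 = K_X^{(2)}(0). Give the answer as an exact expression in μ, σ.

M_X(t) = e^(μ*t + σ^2*t^2/2)
K_X(t) = log M_X(t) = μ*t + σ^2*t^2/2
K^(2)(t) = σ^2

κ_2 = K^(2)(0) = σ^2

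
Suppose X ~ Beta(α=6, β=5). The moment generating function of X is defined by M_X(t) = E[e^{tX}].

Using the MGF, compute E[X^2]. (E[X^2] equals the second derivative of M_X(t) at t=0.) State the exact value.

M_X(t) = ₁F₁(6; 11; t)
D^2[M](t) = 7*₁F₁(8; 13; t)/22

E[X^2] = D^2[M](0) = 7/22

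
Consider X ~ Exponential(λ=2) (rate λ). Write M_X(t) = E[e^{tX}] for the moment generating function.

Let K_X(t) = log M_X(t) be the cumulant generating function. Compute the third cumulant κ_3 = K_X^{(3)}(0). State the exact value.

M_X(t) = 2/(2 - t)
K_X(t) = log M_X(t) = -log(2 - t) + log(2)
dK/dt = -1/(t - 2)
d^2K/dt^2 = 1/(t^2 - 4*t + 4)
d^3K/dt^3 = -2/(t^3 - 6*t^2 + 12*t - 8)

κ_3 = d^3K/dt^3 |_{t=0} = 1/4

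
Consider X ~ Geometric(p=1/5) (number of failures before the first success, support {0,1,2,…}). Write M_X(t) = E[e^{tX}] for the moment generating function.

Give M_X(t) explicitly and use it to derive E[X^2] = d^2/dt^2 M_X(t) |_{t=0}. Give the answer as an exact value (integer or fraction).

E[X^2] = d^2M/dt^2 |_{t=0} = 36

M_X(t) = 1/(5*(1 - 4*e^(t)/5))
dM/dt = 4*e^(t)/(16*e^(2*t) - 40*e^(t) + 25)
d^2M/dt^2 = (-16*e^(2*t) - 20*e^(t))/(64*e^(3*t) - 240*e^(2*t) + 300*e^(t) - 125)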